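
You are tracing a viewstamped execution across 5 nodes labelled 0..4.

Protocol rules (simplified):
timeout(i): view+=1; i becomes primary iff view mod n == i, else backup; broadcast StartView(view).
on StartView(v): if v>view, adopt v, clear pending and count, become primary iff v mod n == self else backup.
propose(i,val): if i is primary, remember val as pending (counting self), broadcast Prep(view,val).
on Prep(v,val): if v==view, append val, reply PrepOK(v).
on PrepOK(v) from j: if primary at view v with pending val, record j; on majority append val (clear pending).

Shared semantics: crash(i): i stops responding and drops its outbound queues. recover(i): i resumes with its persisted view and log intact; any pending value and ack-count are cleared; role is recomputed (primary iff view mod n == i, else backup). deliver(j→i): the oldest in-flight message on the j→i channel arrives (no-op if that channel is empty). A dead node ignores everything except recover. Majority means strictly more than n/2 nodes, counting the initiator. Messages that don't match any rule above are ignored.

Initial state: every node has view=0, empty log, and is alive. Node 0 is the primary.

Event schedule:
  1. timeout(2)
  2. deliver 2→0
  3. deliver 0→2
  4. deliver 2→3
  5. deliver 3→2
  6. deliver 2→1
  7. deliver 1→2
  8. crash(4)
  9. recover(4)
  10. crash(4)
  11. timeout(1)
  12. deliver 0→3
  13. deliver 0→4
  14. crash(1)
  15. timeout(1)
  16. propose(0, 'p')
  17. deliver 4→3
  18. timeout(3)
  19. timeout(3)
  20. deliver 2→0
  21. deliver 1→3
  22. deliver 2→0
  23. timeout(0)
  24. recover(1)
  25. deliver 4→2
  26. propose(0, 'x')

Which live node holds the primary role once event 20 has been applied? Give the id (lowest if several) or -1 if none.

3

1. timeout(2):  <2:back v1 ->
2. deliver 2→0:  <0:back v1 ->
3. deliver 0→2:  nop
4. deliver 2→3:  <3:back v1 ->
5. deliver 3→2:  nop
6. deliver 2→1:  <1:prim v1 ->
7. deliver 1→2:  nop
8. crash(4):  <4:✗back v0 ->
9. recover(4):  <4:back v0 ->
10. crash(4):  <4:✗back v0 ->
11. timeout(1):  <1:back v2 ->
12. deliver 0→3:  nop
13. deliver 0→4:  nop
14. crash(1):  <1:✗back v2 ->
15. timeout(1):  nop
16. propose(0,'p'):  nop
17. deliver 4→3:  nop
18. timeout(3):  <3:back v2 ->
19. timeout(3):  <3:prim v3 ->
20. deliver 2→0:  nop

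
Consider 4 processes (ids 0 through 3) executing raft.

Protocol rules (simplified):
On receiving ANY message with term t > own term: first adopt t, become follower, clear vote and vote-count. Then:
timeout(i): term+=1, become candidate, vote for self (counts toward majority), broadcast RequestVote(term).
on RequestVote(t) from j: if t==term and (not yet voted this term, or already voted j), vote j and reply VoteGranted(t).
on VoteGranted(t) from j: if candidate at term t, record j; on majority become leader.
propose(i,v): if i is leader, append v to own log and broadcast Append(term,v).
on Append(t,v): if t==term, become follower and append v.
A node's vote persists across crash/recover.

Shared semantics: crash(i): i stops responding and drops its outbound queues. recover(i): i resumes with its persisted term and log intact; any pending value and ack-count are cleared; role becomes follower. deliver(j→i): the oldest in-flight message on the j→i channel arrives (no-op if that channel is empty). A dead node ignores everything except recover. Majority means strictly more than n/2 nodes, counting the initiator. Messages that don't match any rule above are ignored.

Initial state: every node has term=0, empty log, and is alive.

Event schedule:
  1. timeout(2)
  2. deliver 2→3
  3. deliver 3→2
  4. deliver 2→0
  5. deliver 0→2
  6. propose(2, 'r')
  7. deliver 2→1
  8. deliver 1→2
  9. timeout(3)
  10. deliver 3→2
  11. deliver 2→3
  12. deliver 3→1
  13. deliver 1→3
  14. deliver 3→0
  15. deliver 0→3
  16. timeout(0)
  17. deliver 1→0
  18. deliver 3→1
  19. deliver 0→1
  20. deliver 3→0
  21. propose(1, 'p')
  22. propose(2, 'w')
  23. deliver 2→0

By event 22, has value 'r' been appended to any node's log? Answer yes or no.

yes

e1 timeout(2): 2[cand,t=1,-]
e2 deliver 2→3: 3[foll,t=1,-]
e3 deliver 3→2: ·
e4 deliver 2→0: 0[foll,t=1,-]
e5 deliver 0→2: 2[lead,t=1,-]
e6 propose(2,'r'): 2[lead,t=1,r]
e7 deliver 2→1: 1[foll,t=1,-]
e8 deliver 1→2: ·
e9 timeout(3): 3[cand,t=2,-]
e10 deliver 3→2: 2[foll,t=2,r]
e11 deliver 2→3: ·
e12 deliver 3→1: 1[foll,t=2,-]
e13 deliver 1→3: ·
e14 deliver 3→0: 0[foll,t=2,-]
e15 deliver 0→3: 3[lead,t=2,-]
e16 timeout(0): 0[cand,t=3,-]
e17 deliver 1→0: ·
e18 deliver 3→1: ·
e19 deliver 0→1: 1[foll,t=3,-]
e20 deliver 3→0: ·
e21 propose(1,'p'): ·
e22 propose(2,'w'): ·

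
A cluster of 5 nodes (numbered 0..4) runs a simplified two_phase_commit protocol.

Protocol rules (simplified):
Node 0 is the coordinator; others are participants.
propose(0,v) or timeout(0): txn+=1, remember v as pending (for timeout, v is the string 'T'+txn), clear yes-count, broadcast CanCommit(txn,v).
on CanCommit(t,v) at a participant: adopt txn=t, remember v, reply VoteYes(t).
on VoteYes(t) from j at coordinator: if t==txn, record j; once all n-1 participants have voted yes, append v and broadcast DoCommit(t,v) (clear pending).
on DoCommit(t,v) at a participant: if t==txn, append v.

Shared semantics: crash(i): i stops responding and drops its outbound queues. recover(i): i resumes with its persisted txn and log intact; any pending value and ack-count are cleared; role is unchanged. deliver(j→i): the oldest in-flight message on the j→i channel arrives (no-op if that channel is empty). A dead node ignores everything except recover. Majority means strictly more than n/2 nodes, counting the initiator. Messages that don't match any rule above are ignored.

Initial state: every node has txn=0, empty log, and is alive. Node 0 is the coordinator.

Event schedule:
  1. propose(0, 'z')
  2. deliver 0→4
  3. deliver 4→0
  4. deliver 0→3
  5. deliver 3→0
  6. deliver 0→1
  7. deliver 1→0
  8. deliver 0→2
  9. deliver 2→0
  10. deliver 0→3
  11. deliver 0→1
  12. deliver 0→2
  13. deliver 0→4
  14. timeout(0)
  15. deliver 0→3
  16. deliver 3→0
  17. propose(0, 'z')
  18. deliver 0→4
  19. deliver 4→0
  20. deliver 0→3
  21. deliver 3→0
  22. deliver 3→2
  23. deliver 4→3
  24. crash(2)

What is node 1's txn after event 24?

1. propose(0,'z'):  <0:coor t1 ->
2. deliver 0→4:  <4:part t1 ->
3. deliver 4→0:  nop
4. deliver 0→3:  <3:part t1 ->
5. deliver 3→0:  nop
6. deliver 0→1:  <1:part t1 ->
7. deliver 1→0:  nop
8. deliver 0→2:  <2:part t1 ->
9. deliver 2→0:  <0:coor t1 z>
10. deliver 0→3:  <3:part t1 z>
11. deliver 0→1:  <1:part t1 z>
12. deliver 0→2:  <2:part t1 z>
13. deliver 0→4:  <4:part t1 z>
14. timeout(0):  <0:coor t2 z>
15. deliver 0→3:  <3:part t2 z>
16. deliver 3→0:  nop
17. propose(0,'z'):  <0:coor t3 z>
18. deliver 0→4:  <4:part t2 z>
19. deliver 4→0:  nop
20. deliver 0→3:  <3:part t3 z>
21. deliver 3→0:  nop
22. deliver 3→2:  nop
23. deliver 4→3:  nop
24. crash(2):  <2:✗part t1 z>

1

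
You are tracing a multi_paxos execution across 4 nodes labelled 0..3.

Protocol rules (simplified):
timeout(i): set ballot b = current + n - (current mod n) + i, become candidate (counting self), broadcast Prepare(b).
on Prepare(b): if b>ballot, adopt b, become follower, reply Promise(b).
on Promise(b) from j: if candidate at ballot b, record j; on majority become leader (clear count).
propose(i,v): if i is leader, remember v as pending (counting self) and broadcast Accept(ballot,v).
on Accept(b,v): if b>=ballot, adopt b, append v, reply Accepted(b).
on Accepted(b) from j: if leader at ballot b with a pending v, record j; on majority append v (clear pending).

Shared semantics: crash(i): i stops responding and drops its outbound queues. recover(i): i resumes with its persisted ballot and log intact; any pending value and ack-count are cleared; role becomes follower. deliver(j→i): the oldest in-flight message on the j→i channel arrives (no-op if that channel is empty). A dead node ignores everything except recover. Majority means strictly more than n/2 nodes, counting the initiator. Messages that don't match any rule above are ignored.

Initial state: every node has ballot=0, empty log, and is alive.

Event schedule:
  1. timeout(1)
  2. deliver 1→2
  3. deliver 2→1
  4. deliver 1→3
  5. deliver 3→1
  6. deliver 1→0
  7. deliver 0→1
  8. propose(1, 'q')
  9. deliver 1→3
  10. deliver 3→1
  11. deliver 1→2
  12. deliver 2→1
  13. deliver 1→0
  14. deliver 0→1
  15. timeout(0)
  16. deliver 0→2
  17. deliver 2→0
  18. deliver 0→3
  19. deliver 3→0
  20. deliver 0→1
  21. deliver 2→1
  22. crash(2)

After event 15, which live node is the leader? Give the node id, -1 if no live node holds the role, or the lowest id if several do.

1

e1 timeout(1): 1[cand,b=5,-]
e2 deliver 1→2: 2[foll,b=5,-]
e3 deliver 2→1: ·
e4 deliver 1→3: 3[foll,b=5,-]
e5 deliver 3→1: 1[lead,b=5,-]
e6 deliver 1→0: 0[foll,b=5,-]
e7 deliver 0→1: ·
e8 propose(1,'q'): ·
e9 deliver 1→3: 3[foll,b=5,q]
e10 deliver 3→1: ·
e11 deliver 1→2: 2[foll,b=5,q]
e12 deliver 2→1: 1[lead,b=5,q]
e13 deliver 1→0: 0[foll,b=5,q]
e14 deliver 0→1: ·
e15 timeout(0): 0[cand,b=8,q]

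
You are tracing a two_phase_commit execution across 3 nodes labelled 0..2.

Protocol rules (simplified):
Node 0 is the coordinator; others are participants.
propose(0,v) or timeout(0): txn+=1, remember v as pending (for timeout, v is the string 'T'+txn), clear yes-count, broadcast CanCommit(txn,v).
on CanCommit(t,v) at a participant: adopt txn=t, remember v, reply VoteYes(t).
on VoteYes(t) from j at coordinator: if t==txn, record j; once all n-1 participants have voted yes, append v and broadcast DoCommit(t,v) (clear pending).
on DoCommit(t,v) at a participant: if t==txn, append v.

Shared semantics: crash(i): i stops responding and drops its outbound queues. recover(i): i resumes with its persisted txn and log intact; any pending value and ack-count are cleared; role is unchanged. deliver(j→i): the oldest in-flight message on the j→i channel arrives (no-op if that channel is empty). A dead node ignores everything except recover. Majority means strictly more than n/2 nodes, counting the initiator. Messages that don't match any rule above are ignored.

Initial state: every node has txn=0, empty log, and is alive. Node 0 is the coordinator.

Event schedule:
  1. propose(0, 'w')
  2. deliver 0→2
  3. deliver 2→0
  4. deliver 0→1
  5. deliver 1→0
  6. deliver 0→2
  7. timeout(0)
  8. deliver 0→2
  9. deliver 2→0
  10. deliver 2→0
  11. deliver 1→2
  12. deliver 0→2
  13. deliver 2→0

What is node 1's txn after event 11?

1

step 1 propose(0,'w'): 0={coor,t=1,log=-}
step 2 deliver 0→2: 2={part,t=1,log=-}
step 3 deliver 2→0: —
step 4 deliver 0→1: 1={part,t=1,log=-}
step 5 deliver 1→0: 0={coor,t=1,log=w}
step 6 deliver 0→2: 2={part,t=1,log=w}
step 7 timeout(0): 0={coor,t=2,log=w}
step 8 deliver 0→2: 2={part,t=2,log=w}
step 9 deliver 2→0: —
step 10 deliver 2→0: —
step 11 deliver 1→2: —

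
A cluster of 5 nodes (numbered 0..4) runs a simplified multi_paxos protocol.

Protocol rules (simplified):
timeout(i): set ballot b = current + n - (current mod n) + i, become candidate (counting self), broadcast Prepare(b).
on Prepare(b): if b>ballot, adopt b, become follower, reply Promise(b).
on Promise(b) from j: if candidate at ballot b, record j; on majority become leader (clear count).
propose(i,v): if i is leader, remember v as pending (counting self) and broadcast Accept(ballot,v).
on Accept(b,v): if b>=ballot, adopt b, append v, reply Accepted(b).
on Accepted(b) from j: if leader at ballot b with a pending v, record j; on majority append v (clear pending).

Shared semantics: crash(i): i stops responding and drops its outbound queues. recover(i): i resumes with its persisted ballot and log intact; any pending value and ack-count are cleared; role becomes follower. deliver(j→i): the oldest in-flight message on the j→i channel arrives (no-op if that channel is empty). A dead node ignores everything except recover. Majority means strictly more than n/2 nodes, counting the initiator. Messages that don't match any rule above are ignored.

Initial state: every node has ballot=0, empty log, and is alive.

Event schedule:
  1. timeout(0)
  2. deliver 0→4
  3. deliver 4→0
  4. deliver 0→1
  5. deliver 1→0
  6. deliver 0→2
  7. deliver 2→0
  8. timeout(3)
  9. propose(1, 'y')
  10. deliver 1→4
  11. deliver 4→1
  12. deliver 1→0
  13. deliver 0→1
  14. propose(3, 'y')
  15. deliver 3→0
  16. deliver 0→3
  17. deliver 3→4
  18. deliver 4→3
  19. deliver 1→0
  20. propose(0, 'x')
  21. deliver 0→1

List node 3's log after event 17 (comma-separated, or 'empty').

empty

e1 timeout(0): 0[cand,b=5,-]
e2 deliver 0→4: 4[foll,b=5,-]
e3 deliver 4→0: ·
e4 deliver 0→1: 1[foll,b=5,-]
e5 deliver 1→0: 0[lead,b=5,-]
e6 deliver 0→2: 2[foll,b=5,-]
e7 deliver 2→0: ·
e8 timeout(3): 3[cand,b=8,-]
e9 propose(1,'y'): ·
e10 deliver 1→4: ·
e11 deliver 4→1: ·
e12 deliver 1→0: ·
e13 deliver 0→1: ·
e14 propose(3,'y'): ·
e15 deliver 3→0: 0[foll,b=8,-]
e16 deliver 0→3: ·
e17 deliver 3→4: 4[foll,b=8,-]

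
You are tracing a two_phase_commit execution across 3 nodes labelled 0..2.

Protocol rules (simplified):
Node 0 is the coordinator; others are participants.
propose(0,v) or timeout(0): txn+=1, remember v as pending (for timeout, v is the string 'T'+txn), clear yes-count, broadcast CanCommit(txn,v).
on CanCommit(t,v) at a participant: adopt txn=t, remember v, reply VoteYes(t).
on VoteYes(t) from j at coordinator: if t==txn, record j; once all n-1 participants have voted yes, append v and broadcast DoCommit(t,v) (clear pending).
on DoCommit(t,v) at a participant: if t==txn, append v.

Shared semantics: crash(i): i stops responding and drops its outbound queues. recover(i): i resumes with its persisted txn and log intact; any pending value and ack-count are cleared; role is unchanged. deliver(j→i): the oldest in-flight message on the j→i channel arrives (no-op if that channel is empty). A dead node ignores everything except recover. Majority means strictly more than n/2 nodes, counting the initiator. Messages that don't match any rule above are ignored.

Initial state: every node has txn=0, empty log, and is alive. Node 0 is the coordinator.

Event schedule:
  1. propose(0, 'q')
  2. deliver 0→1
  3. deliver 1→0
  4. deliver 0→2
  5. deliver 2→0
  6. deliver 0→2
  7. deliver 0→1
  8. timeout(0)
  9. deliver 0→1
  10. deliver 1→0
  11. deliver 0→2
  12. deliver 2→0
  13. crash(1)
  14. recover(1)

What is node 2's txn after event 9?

[1] propose(0,'q') → N0(coor t1 [-])
[2] deliver 0→1 → N1(part t1 [-])
[3] deliver 1→0 → ∅
[4] deliver 0→2 → N2(part t1 [-])
[5] deliver 2→0 → N0(coor t1 [q])
[6] deliver 0→2 → N2(part t1 [q])
[7] deliver 0→1 → N1(part t1 [q])
[8] timeout(0) → N0(coor t2 [q])
[9] deliver 0→1 → N1(part t2 [q])

1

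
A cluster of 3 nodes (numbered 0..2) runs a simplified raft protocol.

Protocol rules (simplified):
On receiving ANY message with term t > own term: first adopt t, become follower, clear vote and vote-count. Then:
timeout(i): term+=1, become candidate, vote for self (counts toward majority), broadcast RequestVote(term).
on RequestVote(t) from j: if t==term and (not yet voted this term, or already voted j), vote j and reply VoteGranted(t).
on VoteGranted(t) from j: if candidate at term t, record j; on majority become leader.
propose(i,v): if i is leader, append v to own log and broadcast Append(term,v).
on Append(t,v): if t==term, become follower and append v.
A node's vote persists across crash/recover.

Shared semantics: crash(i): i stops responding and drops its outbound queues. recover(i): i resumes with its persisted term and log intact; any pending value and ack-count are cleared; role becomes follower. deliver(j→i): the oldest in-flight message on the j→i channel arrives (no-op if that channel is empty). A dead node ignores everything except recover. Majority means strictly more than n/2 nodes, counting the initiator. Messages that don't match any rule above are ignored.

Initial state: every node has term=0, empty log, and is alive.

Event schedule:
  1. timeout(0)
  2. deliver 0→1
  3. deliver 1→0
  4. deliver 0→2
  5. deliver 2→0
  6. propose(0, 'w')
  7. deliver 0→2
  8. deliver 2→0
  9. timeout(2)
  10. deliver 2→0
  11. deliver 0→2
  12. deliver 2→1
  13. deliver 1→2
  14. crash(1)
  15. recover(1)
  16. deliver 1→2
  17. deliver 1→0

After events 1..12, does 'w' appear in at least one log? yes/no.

yes

[1] timeout(0) → N0(cand t1 [-])
[2] deliver 0→1 → N1(foll t1 [-])
[3] deliver 1→0 → N0(lead t1 [-])
[4] deliver 0→2 → N2(foll t1 [-])
[5] deliver 2→0 → ∅
[6] propose(0,'w') → N0(lead t1 [w])
[7] deliver 0→2 → N2(foll t1 [w])
[8] deliver 2→0 → ∅
[9] timeout(2) → N2(cand t2 [w])
[10] deliver 2→0 → N0(foll t2 [w])
[11] deliver 0→2 → N2(lead t2 [w])
[12] deliver 2→1 → N1(foll t2 [-])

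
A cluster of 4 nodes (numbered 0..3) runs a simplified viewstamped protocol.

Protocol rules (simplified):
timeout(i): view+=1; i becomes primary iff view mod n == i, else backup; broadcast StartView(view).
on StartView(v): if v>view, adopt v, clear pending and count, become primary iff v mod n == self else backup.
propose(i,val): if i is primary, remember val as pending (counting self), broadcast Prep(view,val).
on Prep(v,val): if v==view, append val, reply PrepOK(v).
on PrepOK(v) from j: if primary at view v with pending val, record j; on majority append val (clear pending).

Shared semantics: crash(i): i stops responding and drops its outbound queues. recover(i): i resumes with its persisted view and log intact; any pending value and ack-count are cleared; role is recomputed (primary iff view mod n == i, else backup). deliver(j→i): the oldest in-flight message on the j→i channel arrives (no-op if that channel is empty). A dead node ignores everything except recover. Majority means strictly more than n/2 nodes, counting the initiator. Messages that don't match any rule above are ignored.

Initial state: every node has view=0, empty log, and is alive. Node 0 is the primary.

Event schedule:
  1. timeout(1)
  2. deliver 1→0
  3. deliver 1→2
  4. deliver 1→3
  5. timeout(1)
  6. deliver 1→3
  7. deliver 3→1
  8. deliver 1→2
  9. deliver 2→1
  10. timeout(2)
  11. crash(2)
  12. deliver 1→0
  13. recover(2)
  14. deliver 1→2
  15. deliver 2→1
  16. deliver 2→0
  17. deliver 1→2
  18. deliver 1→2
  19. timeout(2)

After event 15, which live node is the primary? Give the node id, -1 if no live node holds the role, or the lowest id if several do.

-1

1. timeout(1):  <1:prim v1 ->
2. deliver 1→0:  <0:back v1 ->
3. deliver 1→2:  <2:back v1 ->
4. deliver 1→3:  <3:back v1 ->
5. timeout(1):  <1:back v2 ->
6. deliver 1→3:  <3:back v2 ->
7. deliver 3→1:  nop
8. deliver 1→2:  <2:prim v2 ->
9. deliver 2→1:  nop
10. timeout(2):  <2:back v3 ->
11. crash(2):  <2:✗back v3 ->
12. deliver 1→0:  <0:back v2 ->
13. recover(2):  <2:back v3 ->
14. deliver 1→2:  nop
15. deliver 2→1:  nop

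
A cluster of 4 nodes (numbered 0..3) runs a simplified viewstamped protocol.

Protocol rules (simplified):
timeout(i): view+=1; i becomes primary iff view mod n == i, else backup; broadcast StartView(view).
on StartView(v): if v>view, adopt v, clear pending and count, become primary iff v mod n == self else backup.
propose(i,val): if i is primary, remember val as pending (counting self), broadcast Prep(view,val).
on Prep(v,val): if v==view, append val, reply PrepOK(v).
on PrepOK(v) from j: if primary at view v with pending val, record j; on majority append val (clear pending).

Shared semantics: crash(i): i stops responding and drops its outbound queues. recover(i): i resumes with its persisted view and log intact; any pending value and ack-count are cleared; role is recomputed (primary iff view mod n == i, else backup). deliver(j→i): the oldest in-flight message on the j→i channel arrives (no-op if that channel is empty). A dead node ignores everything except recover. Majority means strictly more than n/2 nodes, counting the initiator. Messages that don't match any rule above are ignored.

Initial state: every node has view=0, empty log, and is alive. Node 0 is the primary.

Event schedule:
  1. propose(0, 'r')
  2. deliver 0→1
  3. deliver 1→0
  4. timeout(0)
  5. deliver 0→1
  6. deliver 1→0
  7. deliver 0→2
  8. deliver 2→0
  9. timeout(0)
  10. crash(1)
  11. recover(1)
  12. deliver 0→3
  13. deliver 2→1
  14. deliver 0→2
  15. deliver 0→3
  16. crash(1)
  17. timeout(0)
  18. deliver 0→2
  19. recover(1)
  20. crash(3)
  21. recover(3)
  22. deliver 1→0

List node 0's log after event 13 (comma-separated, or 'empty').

1. propose(0,'r'):  nop
2. deliver 0→1:  <1:back v0 r>
3. deliver 1→0:  nop
4. timeout(0):  <0:back v1 ->
5. deliver 0→1:  <1:prim v1 r>
6. deliver 1→0:  nop
7. deliver 0→2:  <2:back v0 r>
8. deliver 2→0:  nop
9. timeout(0):  <0:back v2 ->
10. crash(1):  <1:✗prim v1 r>
11. recover(1):  <1:prim v1 r>
12. deliver 0→3:  <3:back v0 r>
13. deliver 2→1:  nop

empty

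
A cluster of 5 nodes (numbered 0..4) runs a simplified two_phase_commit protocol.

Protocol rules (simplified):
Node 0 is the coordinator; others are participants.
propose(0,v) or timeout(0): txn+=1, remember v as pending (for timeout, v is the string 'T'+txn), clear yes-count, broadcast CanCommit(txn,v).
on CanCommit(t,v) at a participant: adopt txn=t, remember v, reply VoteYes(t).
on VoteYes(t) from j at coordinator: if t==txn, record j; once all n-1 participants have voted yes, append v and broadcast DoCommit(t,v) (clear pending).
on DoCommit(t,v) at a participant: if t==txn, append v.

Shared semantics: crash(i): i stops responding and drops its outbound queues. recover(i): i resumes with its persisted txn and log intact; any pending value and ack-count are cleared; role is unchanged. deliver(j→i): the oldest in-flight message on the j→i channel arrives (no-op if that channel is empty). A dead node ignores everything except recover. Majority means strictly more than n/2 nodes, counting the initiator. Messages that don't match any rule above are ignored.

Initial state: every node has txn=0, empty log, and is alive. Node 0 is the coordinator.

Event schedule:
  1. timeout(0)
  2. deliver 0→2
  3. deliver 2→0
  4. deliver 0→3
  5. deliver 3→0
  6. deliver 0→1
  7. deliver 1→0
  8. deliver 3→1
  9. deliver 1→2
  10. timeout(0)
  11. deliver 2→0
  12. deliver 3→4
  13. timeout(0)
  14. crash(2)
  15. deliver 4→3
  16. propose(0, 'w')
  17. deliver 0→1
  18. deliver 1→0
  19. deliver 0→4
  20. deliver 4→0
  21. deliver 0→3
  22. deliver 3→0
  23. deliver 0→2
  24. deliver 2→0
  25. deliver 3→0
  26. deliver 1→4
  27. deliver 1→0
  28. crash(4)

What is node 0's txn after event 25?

step 1 timeout(0): 0={coor,t=1,log=-}
step 2 deliver 0→2: 2={part,t=1,log=-}
step 3 deliver 2→0: —
step 4 deliver 0→3: 3={part,t=1,log=-}
step 5 deliver 3→0: —
step 6 deliver 0→1: 1={part,t=1,log=-}
step 7 deliver 1→0: —
step 8 deliver 3→1: —
step 9 deliver 1→2: —
step 10 timeout(0): 0={coor,t=2,log=-}
step 11 deliver 2→0: —
step 12 deliver 3→4: —
step 13 timeout(0): 0={coor,t=3,log=-}
step 14 crash(2): 2={✗part,t=1,log=-}
step 15 deliver 4→3: —
step 16 propose(0,'w'): 0={coor,t=4,log=-}
step 17 deliver 0→1: 1={part,t=2,log=-}
step 18 deliver 1→0: —
step 19 deliver 0→4: 4={part,t=1,log=-}
step 20 deliver 4→0: —
step 21 deliver 0→3: 3={part,t=2,log=-}
step 22 deliver 3→0: —
step 23 deliver 0→2: —
step 24 deliver 2→0: —
step 25 deliver 3→0: —

4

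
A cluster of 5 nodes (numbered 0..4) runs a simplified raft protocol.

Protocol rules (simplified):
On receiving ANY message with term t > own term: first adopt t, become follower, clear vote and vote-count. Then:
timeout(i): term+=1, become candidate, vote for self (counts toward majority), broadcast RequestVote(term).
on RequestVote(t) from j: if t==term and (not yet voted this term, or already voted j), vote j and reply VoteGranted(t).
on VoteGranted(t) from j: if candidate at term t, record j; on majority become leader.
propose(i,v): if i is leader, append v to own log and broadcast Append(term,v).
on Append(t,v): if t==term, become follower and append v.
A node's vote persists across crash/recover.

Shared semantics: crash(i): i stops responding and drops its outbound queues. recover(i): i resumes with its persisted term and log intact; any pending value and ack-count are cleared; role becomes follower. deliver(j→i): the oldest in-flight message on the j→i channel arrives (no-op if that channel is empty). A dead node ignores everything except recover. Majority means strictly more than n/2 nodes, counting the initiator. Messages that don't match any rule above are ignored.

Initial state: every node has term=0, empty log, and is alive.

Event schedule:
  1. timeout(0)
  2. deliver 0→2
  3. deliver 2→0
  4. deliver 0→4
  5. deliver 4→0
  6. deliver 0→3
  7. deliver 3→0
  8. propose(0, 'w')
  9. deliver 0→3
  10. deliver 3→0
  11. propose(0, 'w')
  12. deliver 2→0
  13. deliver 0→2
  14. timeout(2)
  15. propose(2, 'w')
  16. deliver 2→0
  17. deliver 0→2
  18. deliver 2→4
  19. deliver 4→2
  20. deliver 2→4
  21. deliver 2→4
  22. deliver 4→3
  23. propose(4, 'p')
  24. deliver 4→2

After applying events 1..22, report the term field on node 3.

1

1. timeout(0):  <0:cand t1 ->
2. deliver 0→2:  <2:foll t1 ->
3. deliver 2→0:  nop
4. deliver 0→4:  <4:foll t1 ->
5. deliver 4→0:  <0:lead t1 ->
6. deliver 0→3:  <3:foll t1 ->
7. deliver 3→0:  nop
8. propose(0,'w'):  <0:lead t1 w>
9. deliver 0→3:  <3:foll t1 w>
10. deliver 3→0:  nop
11. propose(0,'w'):  <0:lead t1 w,w>
12. deliver 2→0:  nop
13. deliver 0→2:  <2:foll t1 w>
14. timeout(2):  <2:cand t2 w>
15. propose(2,'w'):  nop
16. deliver 2→0:  <0:foll t2 w,w>
17. deliver 0→2:  nop
18. deliver 2→4:  <4:foll t2 ->
19. deliver 4→2:  nop
20. deliver 2→4:  nop
21. deliver 2→4:  nop
22. deliver 4→3:  nop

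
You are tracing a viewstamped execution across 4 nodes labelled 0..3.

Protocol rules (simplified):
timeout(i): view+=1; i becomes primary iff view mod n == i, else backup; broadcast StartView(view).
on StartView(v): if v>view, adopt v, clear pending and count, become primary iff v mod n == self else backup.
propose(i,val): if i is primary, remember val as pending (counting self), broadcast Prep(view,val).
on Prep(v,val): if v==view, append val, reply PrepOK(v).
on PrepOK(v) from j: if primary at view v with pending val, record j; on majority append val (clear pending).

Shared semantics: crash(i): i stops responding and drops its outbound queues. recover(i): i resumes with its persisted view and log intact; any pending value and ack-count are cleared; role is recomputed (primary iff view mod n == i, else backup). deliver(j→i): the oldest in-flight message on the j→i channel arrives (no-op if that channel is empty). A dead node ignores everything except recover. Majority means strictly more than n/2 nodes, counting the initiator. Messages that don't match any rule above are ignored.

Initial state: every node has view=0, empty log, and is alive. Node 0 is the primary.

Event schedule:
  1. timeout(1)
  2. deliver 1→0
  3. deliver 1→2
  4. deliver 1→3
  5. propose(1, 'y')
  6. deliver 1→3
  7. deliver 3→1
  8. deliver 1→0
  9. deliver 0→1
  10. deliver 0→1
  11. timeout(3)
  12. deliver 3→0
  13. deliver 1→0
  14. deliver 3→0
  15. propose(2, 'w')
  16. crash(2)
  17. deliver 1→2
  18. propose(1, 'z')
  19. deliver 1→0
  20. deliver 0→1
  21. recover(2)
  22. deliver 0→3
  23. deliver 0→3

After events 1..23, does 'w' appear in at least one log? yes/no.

after 1 — timeout(1): n1:prim/v1/[-]
after 2 — deliver 1→0: n0:back/v1/[-]
after 3 — deliver 1→2: n2:back/v1/[-]
after 4 — deliver 1→3: n3:back/v1/[-]
after 5 — propose(1,'y'): ·
after 6 — deliver 1→3: n3:back/v1/[y]
after 7 — deliver 3→1: ·
after 8 — deliver 1→0: n0:back/v1/[y]
after 9 — deliver 0→1: n1:prim/v1/[y]
after 10 — deliver 0→1: ·
after 11 — timeout(3): n3:back/v2/[y]
after 12 — deliver 3→0: n0:back/v2/[y]
after 13 — deliver 1→0: ·
after 14 — deliver 3→0: ·
after 15 — propose(2,'w'): ·
after 16 — crash(2): n2:✗back/v1/[-]
after 17 — deliver 1→2: ·
after 18 — propose(1,'z'): ·
after 19 — deliver 1→0: ·
after 20 — deliver 0→1: ·
after 21 — recover(2): n2:back/v1/[-]
after 22 — deliver 0→3: ·
after 23 — deliver 0→3: ·

no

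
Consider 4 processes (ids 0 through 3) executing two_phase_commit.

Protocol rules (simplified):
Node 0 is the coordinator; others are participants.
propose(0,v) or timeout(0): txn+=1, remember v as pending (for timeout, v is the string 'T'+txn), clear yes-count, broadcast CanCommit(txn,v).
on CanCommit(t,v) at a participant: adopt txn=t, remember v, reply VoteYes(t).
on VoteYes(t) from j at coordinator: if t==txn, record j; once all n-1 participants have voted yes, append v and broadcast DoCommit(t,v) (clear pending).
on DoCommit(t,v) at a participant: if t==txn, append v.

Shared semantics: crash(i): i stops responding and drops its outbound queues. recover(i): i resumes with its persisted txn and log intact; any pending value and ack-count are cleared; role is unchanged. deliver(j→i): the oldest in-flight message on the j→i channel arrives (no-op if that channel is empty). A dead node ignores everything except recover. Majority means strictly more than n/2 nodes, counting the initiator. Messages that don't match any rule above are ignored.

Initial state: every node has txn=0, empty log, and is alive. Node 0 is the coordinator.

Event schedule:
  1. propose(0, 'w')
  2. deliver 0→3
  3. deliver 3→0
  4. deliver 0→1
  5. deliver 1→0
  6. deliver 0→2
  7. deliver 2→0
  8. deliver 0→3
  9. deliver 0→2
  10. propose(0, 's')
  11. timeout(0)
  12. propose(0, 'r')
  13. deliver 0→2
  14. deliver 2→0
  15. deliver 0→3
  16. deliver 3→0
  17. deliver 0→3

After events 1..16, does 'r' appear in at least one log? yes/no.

[1] propose(0,'w') → N0(coor t1 [-])
[2] deliver 0→3 → N3(part t1 [-])
[3] deliver 3→0 → ∅
[4] deliver 0→1 → N1(part t1 [-])
[5] deliver 1→0 → ∅
[6] deliver 0→2 → N2(part t1 [-])
[7] deliver 2→0 → N0(coor t1 [w])
[8] deliver 0→3 → N3(part t1 [w])
[9] deliver 0→2 → N2(part t1 [w])
[10] propose(0,'s') → N0(coor t2 [w])
[11] timeout(0) → N0(coor t3 [w])
[12] propose(0,'r') → N0(coor t4 [w])
[13] deliver 0→2 → N2(part t2 [w])
[14] deliver 2→0 → ∅
[15] deliver 0→3 → N3(part t2 [w])
[16] deliver 3→0 → ∅

no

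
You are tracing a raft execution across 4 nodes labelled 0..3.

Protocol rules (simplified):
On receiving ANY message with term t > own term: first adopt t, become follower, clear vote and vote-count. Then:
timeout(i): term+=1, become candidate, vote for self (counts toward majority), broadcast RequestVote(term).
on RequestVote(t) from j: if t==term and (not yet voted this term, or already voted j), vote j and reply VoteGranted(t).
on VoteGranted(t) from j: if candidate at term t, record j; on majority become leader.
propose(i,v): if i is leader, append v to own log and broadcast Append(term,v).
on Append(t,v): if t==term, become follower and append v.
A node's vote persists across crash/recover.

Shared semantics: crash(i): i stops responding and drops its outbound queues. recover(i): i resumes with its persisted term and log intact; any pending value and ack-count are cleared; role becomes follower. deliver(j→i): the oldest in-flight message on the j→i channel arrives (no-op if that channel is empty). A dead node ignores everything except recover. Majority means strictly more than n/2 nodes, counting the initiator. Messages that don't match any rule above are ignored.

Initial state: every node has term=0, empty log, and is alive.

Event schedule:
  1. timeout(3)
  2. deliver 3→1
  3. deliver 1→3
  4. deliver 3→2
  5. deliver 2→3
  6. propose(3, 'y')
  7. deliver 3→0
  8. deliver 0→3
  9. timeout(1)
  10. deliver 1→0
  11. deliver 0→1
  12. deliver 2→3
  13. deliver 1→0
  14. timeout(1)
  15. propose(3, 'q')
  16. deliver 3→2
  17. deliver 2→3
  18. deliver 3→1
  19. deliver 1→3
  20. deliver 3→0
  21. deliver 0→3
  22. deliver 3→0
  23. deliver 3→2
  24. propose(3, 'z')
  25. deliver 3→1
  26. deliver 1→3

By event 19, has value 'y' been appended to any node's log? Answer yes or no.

yes

1. timeout(3):  <3:cand t1 ->
2. deliver 3→1:  <1:foll t1 ->
3. deliver 1→3:  nop
4. deliver 3→2:  <2:foll t1 ->
5. deliver 2→3:  <3:lead t1 ->
6. propose(3,'y'):  <3:lead t1 y>
7. deliver 3→0:  <0:foll t1 ->
8. deliver 0→3:  nop
9. timeout(1):  <1:cand t2 ->
10. deliver 1→0:  <0:foll t2 ->
11. deliver 0→1:  nop
12. deliver 2→3:  nop
13. deliver 1→0:  nop
14. timeout(1):  <1:cand t3 ->
15. propose(3,'q'):  <3:lead t1 y,q>
16. deliver 3→2:  <2:foll t1 y>
17. deliver 2→3:  nop
18. deliver 3→1:  nop
19. deliver 1→3:  <3:foll t2 y,q>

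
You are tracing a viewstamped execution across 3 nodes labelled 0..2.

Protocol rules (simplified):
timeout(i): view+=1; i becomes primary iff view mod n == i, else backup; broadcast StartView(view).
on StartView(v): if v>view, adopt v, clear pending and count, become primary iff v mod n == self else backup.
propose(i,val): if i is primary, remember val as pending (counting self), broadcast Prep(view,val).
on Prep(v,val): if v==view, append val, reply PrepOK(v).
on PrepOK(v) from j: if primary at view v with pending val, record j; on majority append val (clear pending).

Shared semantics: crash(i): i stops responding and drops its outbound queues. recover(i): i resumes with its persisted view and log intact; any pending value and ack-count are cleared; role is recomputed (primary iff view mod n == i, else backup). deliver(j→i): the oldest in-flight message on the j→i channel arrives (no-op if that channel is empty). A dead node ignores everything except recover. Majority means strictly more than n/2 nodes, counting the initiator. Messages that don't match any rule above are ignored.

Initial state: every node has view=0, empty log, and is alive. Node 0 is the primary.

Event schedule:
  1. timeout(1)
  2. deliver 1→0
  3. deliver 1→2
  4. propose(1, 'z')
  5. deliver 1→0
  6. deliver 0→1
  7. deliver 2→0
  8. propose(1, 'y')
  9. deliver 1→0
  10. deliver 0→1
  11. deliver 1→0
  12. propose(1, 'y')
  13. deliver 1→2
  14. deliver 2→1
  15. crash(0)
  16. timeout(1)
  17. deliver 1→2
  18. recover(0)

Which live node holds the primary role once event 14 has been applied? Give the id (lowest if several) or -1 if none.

step 1 timeout(1): 1={prim,v=1,log=-}
step 2 deliver 1→0: 0={back,v=1,log=-}
step 3 deliver 1→2: 2={back,v=1,log=-}
step 4 propose(1,'z'): —
step 5 deliver 1→0: 0={back,v=1,log=z}
step 6 deliver 0→1: 1={prim,v=1,log=z}
step 7 deliver 2→0: —
step 8 propose(1,'y'): —
step 9 deliver 1→0: 0={back,v=1,log=z,y}
step 10 deliver 0→1: 1={prim,v=1,log=z,y}
step 11 deliver 1→0: —
step 12 propose(1,'y'): —
step 13 deliver 1→2: 2={back,v=1,log=z}
step 14 deliver 2→1: 1={prim,v=1,log=z,y,y}

1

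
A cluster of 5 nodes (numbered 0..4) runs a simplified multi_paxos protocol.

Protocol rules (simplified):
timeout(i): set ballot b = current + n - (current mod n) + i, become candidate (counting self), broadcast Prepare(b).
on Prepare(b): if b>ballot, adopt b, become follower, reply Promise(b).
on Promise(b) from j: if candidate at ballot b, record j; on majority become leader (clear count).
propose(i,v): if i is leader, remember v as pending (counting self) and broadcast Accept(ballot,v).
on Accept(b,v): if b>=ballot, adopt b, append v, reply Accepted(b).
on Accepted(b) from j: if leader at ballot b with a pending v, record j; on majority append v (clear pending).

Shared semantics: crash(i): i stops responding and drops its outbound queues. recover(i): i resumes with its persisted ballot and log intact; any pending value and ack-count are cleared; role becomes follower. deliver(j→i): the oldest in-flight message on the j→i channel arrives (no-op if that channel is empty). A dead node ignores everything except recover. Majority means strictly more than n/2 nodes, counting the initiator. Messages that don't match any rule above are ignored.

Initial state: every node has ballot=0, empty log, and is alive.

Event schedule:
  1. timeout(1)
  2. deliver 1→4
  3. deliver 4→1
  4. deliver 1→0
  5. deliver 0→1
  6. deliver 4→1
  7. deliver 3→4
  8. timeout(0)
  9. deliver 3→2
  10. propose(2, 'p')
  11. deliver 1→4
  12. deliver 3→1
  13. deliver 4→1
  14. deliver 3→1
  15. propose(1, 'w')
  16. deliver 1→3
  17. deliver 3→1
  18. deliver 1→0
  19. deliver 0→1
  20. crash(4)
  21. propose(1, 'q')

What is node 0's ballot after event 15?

after 1 — timeout(1): n1:cand/b6/[-]
after 2 — deliver 1→4: n4:foll/b6/[-]
after 3 — deliver 4→1: ·
after 4 — deliver 1→0: n0:foll/b6/[-]
after 5 — deliver 0→1: n1:lead/b6/[-]
after 6 — deliver 4→1: ·
after 7 — deliver 3→4: ·
after 8 — timeout(0): n0:cand/b10/[-]
after 9 — deliver 3→2: ·
after 10 — propose(2,'p'): ·
after 11 — deliver 1→4: ·
after 12 — deliver 3→1: ·
after 13 — deliver 4→1: ·
after 14 — deliver 3→1: ·
after 15 — propose(1,'w'): ·

10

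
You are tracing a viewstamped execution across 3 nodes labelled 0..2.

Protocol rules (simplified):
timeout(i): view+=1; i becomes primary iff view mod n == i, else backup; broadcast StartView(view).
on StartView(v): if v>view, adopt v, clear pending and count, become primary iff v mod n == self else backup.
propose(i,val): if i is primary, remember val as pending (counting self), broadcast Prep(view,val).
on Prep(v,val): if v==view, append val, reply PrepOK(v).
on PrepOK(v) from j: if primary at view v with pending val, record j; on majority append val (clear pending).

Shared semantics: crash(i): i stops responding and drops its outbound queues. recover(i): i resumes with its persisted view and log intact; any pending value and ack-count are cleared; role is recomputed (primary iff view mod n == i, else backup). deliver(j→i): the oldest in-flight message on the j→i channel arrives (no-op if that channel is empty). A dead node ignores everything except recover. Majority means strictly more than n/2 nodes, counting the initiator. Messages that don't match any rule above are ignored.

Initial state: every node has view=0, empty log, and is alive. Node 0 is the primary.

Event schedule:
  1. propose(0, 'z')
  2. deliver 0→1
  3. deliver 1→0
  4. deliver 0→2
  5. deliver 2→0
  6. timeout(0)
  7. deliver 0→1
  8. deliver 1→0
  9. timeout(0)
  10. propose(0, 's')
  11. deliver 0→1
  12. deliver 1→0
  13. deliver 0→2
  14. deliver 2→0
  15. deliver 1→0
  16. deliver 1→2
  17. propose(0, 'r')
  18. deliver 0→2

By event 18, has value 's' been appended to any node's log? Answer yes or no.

no

e1 propose(0,'z'): ·
e2 deliver 0→1: 1[back,v=0,z]
e3 deliver 1→0: 0[prim,v=0,z]
e4 deliver 0→2: 2[back,v=0,z]
e5 deliver 2→0: ·
e6 timeout(0): 0[back,v=1,z]
e7 deliver 0→1: 1[prim,v=1,z]
e8 deliver 1→0: ·
e9 timeout(0): 0[back,v=2,z]
e10 propose(0,'s'): ·
e11 deliver 0→1: 1[back,v=2,z]
e12 deliver 1→0: ·
e13 deliver 0→2: 2[back,v=1,z]
e14 deliver 2→0: ·
e15 deliver 1→0: ·
e16 deliver 1→2: ·
e17 propose(0,'r'): ·
e18 deliver 0→2: 2[prim,v=2,z]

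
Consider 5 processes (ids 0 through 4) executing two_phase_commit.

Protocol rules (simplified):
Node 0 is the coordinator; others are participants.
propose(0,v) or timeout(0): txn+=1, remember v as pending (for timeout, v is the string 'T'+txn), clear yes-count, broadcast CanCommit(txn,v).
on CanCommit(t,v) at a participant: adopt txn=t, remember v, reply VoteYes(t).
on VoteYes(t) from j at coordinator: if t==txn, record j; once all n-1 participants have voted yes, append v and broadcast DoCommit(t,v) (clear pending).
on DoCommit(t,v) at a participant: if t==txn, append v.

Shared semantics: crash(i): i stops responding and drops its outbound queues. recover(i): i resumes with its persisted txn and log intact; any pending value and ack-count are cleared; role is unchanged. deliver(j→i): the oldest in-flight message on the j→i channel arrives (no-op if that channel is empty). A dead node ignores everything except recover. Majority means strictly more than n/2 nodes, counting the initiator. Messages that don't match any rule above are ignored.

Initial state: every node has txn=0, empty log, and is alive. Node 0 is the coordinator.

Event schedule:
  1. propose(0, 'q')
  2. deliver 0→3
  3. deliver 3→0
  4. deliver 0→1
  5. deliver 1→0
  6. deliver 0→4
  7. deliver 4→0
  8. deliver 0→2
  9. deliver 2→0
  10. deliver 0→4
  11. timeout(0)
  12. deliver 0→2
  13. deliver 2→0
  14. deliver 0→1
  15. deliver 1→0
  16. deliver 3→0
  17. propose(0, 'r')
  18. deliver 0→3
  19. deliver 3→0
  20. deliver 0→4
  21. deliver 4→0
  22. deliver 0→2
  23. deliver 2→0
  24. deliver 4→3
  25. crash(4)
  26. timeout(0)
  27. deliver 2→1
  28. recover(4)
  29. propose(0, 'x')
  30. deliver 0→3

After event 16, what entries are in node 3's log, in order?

empty

step 1 propose(0,'q'): 0={coor,t=1,log=-}
step 2 deliver 0→3: 3={part,t=1,log=-}
step 3 deliver 3→0: —
step 4 deliver 0→1: 1={part,t=1,log=-}
step 5 deliver 1→0: —
step 6 deliver 0→4: 4={part,t=1,log=-}
step 7 deliver 4→0: —
step 8 deliver 0→2: 2={part,t=1,log=-}
step 9 deliver 2→0: 0={coor,t=1,log=q}
step 10 deliver 0→4: 4={part,t=1,log=q}
step 11 timeout(0): 0={coor,t=2,log=q}
step 12 deliver 0→2: 2={part,t=1,log=q}
step 13 deliver 2→0: —
step 14 deliver 0→1: 1={part,t=1,log=q}
step 15 deliver 1→0: —
step 16 deliver 3→0: —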